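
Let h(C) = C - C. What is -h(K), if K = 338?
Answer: 0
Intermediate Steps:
h(C) = 0
-h(K) = -1*0 = 0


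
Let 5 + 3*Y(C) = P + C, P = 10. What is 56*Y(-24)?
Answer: -1064/3 ≈ -354.67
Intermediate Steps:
Y(C) = 5/3 + C/3 (Y(C) = -5/3 + (10 + C)/3 = -5/3 + (10/3 + C/3) = 5/3 + C/3)
56*Y(-24) = 56*(5/3 + (1/3)*(-24)) = 56*(5/3 - 8) = 56*(-19/3) = -1064/3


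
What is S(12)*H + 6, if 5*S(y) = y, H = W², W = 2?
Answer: 78/5 ≈ 15.600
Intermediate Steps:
H = 4 (H = 2² = 4)
S(y) = y/5
S(12)*H + 6 = ((⅕)*12)*4 + 6 = (12/5)*4 + 6 = 48/5 + 6 = 78/5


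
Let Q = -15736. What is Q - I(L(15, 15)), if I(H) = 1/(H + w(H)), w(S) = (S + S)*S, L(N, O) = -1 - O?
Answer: -7805057/496 ≈ -15736.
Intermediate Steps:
w(S) = 2*S² (w(S) = (2*S)*S = 2*S²)
I(H) = 1/(H + 2*H²)
Q - I(L(15, 15)) = -15736 - 1/((-1 - 1*15)*(1 + 2*(-1 - 1*15))) = -15736 - 1/((-1 - 15)*(1 + 2*(-1 - 15))) = -15736 - 1/((-16)*(1 + 2*(-16))) = -15736 - (-1)/(16*(1 - 32)) = -15736 - (-1)/(16*(-31)) = -15736 - (-1)*(-1)/(16*31) = -15736 - 1*1/496 = -15736 - 1/496 = -7805057/496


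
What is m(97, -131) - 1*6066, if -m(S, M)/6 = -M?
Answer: -6852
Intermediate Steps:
m(S, M) = 6*M (m(S, M) = -(-6)*M = 6*M)
m(97, -131) - 1*6066 = 6*(-131) - 1*6066 = -786 - 6066 = -6852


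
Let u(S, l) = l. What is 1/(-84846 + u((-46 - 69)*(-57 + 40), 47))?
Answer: -1/84799 ≈ -1.1793e-5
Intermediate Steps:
1/(-84846 + u((-46 - 69)*(-57 + 40), 47)) = 1/(-84846 + 47) = 1/(-84799) = -1/84799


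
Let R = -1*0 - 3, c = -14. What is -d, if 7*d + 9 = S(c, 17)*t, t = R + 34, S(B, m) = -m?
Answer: 536/7 ≈ 76.571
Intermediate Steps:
R = -3 (R = 0 - 3 = -3)
t = 31 (t = -3 + 34 = 31)
d = -536/7 (d = -9/7 + (-1*17*31)/7 = -9/7 + (-17*31)/7 = -9/7 + (⅐)*(-527) = -9/7 - 527/7 = -536/7 ≈ -76.571)
-d = -1*(-536/7) = 536/7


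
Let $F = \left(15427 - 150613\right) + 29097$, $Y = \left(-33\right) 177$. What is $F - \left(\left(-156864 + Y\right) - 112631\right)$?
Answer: $169247$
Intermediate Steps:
$Y = -5841$
$F = -106089$ ($F = -135186 + 29097 = -106089$)
$F - \left(\left(-156864 + Y\right) - 112631\right) = -106089 - \left(\left(-156864 - 5841\right) - 112631\right) = -106089 - \left(-162705 - 112631\right) = -106089 - -275336 = -106089 + 275336 = 169247$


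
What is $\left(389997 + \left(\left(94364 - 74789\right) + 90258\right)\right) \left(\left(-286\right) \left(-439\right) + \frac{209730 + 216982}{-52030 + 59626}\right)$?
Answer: $\frac{39742103755640}{633} \approx 6.2784 \cdot 10^{10}$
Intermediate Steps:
$\left(389997 + \left(\left(94364 - 74789\right) + 90258\right)\right) \left(\left(-286\right) \left(-439\right) + \frac{209730 + 216982}{-52030 + 59626}\right) = \left(389997 + \left(19575 + 90258\right)\right) \left(125554 + \frac{426712}{7596}\right) = \left(389997 + 109833\right) \left(125554 + 426712 \cdot \frac{1}{7596}\right) = 499830 \left(125554 + \frac{106678}{1899}\right) = 499830 \cdot \frac{238533724}{1899} = \frac{39742103755640}{633}$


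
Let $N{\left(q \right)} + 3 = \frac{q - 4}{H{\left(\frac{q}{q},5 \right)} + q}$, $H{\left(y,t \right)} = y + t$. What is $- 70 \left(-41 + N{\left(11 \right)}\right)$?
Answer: $\frac{51870}{17} \approx 3051.2$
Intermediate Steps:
$H{\left(y,t \right)} = t + y$
$N{\left(q \right)} = -3 + \frac{-4 + q}{6 + q}$ ($N{\left(q \right)} = -3 + \frac{q - 4}{\left(5 + \frac{q}{q}\right) + q} = -3 + \frac{-4 + q}{\left(5 + 1\right) + q} = -3 + \frac{-4 + q}{6 + q}$)
$- 70 \left(-41 + N{\left(11 \right)}\right) = - 70 \left(-41 + \frac{2 \left(-11 - 11\right)}{6 + 11}\right) = - 70 \left(-41 + \frac{2 \left(-11 - 11\right)}{17}\right) = - 70 \left(-41 + 2 \cdot \frac{1}{17} \left(-22\right)\right) = - 70 \left(-41 - \frac{44}{17}\right) = \left(-70\right) \left(- \frac{741}{17}\right) = \frac{51870}{17}$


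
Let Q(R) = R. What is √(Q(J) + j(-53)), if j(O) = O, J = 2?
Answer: I*√51 ≈ 7.1414*I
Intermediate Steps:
√(Q(J) + j(-53)) = √(2 - 53) = √(-51) = I*√51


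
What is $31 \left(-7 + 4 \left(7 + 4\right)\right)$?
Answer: $1147$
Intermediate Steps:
$31 \left(-7 + 4 \left(7 + 4\right)\right) = 31 \left(-7 + 4 \cdot 11\right) = 31 \left(-7 + 44\right) = 31 \cdot 37 = 1147$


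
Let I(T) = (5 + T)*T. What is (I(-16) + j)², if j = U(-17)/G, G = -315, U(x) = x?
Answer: 3075478849/99225 ≈ 30995.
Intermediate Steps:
I(T) = T*(5 + T)
j = 17/315 (j = -17/(-315) = -17*(-1/315) = 17/315 ≈ 0.053968)
(I(-16) + j)² = (-16*(5 - 16) + 17/315)² = (-16*(-11) + 17/315)² = (176 + 17/315)² = (55457/315)² = 3075478849/99225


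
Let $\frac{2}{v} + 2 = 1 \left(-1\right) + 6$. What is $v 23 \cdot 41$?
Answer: $\frac{1886}{3} \approx 628.67$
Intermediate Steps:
$v = \frac{2}{3}$ ($v = \frac{2}{-2 + \left(1 \left(-1\right) + 6\right)} = \frac{2}{-2 + \left(-1 + 6\right)} = \frac{2}{-2 + 5} = \frac{2}{3} \approx 0.66667$)
$v 23 \cdot 41 = \frac{2}{3} \cdot 23 \cdot 41 = \frac{46}{3} \cdot 41 = \frac{1886}{3}$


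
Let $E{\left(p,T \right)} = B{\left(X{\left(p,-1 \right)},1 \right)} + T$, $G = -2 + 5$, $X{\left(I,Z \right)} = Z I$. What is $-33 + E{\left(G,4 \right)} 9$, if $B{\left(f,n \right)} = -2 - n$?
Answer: $-24$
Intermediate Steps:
$X{\left(I,Z \right)} = I Z$
$G = 3$
$E{\left(p,T \right)} = -3 + T$ ($E{\left(p,T \right)} = \left(-2 - 1\right) + T = -3 + T$)
$-33 + E{\left(G,4 \right)} 9 = -33 + \left(-3 + 4\right) 9 = -33 + 1 \cdot 9 = -33 + 9 = -24$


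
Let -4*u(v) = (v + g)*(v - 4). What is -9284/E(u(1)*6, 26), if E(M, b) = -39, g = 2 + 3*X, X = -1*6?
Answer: 9284/39 ≈ 238.05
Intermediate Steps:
X = -6
g = -16 (g = 2 + 3*(-6) = 2 - 18 = -16)
u(v) = -(-16 + v)*(-4 + v)/4 (u(v) = -(v - 16)*(v - 4)/4 = -(-16 + v)*(-4 + v)/4)
-9284/E(u(1)*6, 26) = -9284/(-39) = -9284*(-1/39) = 9284/39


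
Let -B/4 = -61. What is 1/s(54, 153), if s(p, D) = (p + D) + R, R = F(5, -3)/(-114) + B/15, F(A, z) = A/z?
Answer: 1710/381811 ≈ 0.0044787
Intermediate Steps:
B = 244 (B = -4*(-61) = 244)
R = 27841/1710 (R = (5/(-3))/(-114) + 244/15 = (5*(-⅓))*(-1/114) + 244*(1/15) = -5/3*(-1/114) + 244/15 = 5/342 + 244/15 = 27841/1710 ≈ 16.281)
s(p, D) = 27841/1710 + D + p (s(p, D) = (p + D) + 27841/1710 = (D + p) + 27841/1710 = 27841/1710 + D + p)
1/s(54, 153) = 1/(27841/1710 + 153 + 54) = 1/(381811/1710) = 1710/381811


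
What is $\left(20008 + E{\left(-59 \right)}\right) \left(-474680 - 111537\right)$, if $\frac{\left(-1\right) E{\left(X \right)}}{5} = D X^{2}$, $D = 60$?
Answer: $600457383364$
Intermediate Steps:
$E{\left(X \right)} = - 300 X^{2}$ ($E{\left(X \right)} = - 5 \cdot 60 X^{2} = - 300 X^{2}$)
$\left(20008 + E{\left(-59 \right)}\right) \left(-474680 - 111537\right) = \left(20008 - 300 \left(-59\right)^{2}\right) \left(-474680 - 111537\right) = \left(20008 - 1044300\right) \left(-586217\right) = \left(-1024292\right) \left(-586217\right) = 600457383364$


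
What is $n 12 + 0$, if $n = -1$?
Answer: $-12$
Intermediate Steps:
$n 12 + 0 = \left(-1\right) 12 + 0 = -12 + 0 = -12$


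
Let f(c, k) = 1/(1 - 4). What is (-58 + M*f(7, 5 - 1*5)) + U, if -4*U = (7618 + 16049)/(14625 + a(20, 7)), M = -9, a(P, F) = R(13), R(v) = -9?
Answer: -154247/2784 ≈ -55.405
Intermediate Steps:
a(P, F) = -9
f(c, k) = -1/3 (f(c, k) = 1/(-3) = -1/3)
U = -1127/2784 (U = -(7618 + 16049)/(4*(14625 - 9)) = -23667/(4*14616) = -1/4*1127/696 = -1127/2784 ≈ -0.40481)
(-58 + M*f(7, 5 - 1*5)) + U = (-58 - 9*(-1/3)) - 1127/2784 = (-58 + 3) - 1127/2784 = -55 - 1127/2784 = -154247/2784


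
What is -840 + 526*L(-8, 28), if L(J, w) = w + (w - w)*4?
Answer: 13888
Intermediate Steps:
L(J, w) = w (L(J, w) = w + 0*4 = w + 0 = w)
-840 + 526*L(-8, 28) = -840 + 526*28 = -840 + 14728 = 13888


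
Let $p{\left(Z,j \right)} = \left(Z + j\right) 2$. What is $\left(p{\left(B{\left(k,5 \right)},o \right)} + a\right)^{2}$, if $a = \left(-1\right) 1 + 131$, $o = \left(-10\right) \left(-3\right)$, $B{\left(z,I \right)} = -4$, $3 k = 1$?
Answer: $33124$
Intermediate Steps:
$k = \frac{1}{3}$ ($k = \frac{1}{3} \cdot 1 = \frac{1}{3} \approx 0.33333$)
$o = 30$
$p{\left(Z,j \right)} = 2 Z + 2 j$
$a = 130$ ($a = -1 + 131 = 130$)
$\left(p{\left(B{\left(k,5 \right)},o \right)} + a\right)^{2} = \left(\left(2 \left(-4\right) + 2 \cdot 30\right) + 130\right)^{2} = \left(\left(-8 + 60\right) + 130\right)^{2} = \left(52 + 130\right)^{2} = 182^{2} = 33124$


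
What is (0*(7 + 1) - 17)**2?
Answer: 289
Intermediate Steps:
(0*(7 + 1) - 17)**2 = (0*8 - 17)**2 = (0 - 17)**2 = (-17)**2 = 289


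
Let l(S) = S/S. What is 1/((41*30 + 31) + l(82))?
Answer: 1/1262 ≈ 0.00079239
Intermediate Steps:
l(S) = 1
1/((41*30 + 31) + l(82)) = 1/((41*30 + 31) + 1) = 1/((1230 + 31) + 1) = 1/(1261 + 1) = 1/1262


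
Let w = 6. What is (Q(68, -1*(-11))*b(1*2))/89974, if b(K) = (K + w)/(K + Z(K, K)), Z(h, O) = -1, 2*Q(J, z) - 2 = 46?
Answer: 96/44987 ≈ 0.0021340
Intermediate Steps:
Q(J, z) = 24 (Q(J, z) = 1 + (½)*46 = 1 + 23 = 24)
b(K) = (6 + K)/(-1 + K) (b(K) = (K + 6)/(K - 1) = (6 + K)/(-1 + K))
(Q(68, -1*(-11))*b(1*2))/89974 = (24*((6 + 1*2)/(-1 + 1*2)))/89974 = (24*((6 + 2)/(-1 + 2)))*(1/89974) = (24*(8/1))*(1/89974) = (24*(1*8))*(1/89974) = (24*8)*(1/89974) = 192*(1/89974) = 96/44987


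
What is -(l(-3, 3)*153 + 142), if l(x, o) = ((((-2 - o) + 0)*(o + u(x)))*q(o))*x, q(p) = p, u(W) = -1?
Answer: -13912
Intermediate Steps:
l(x, o) = o*x*(-1 + o)*(-2 - o) (l(x, o) = ((((-2 - o) + 0)*(o - 1))*o)*x = (((-2 - o)*(-1 + o))*o)*x = (((-1 + o)*(-2 - o))*o)*x = (o*(-1 + o)*(-2 - o))*x = o*x*(-1 + o)*(-2 - o))
-(l(-3, 3)*153 + 142) = -((3*(-3)*(2 - 1*3 - 1*3²))*153 + 142) = -((3*(-3)*(2 - 3 - 1*9))*153 + 142) = -((3*(-3)*(2 - 3 - 9))*153 + 142) = -((3*(-3)*(-10))*153 + 142) = -(90*153 + 142) = -(13770 + 142) = -1*13912 = -13912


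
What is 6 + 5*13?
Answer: 71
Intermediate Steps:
6 + 5*13 = 6 + 65 = 71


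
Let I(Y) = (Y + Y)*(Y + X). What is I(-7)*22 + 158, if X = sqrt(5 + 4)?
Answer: 1390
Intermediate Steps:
X = 3 (X = sqrt(9) = 3)
I(Y) = 2*Y*(3 + Y) (I(Y) = (Y + Y)*(Y + 3) = (2*Y)*(3 + Y) = 2*Y*(3 + Y))
I(-7)*22 + 158 = (2*(-7)*(3 - 7))*22 + 158 = (2*(-7)*(-4))*22 + 158 = 56*22 + 158 = 1232 + 158 = 1390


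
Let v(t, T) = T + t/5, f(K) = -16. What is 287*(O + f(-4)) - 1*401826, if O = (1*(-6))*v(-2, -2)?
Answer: -2011426/5 ≈ -4.0229e+5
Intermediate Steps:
v(t, T) = T + t/5 (v(t, T) = T + t*(⅕) = T + t/5)
O = 72/5 (O = (1*(-6))*(-2 + (⅕)*(-2)) = -6*(-2 - ⅖) = -6*(-12/5) = 72/5 ≈ 14.400)
287*(O + f(-4)) - 1*401826 = 287*(72/5 - 16) - 1*401826 = 287*(-8/5) - 401826 = -2296/5 - 401826 = -2011426/5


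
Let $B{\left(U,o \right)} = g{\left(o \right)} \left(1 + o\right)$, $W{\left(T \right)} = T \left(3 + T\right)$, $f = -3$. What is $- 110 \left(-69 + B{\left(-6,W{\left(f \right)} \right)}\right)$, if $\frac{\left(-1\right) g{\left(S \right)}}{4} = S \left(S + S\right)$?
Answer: $7590$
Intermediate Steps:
$g{\left(S \right)} = - 8 S^{2}$ ($g{\left(S \right)} = - 4 S \left(S + S\right) = - 4 S 2 S = - 4 \cdot 2 S^{2} = - 8 S^{2}$)
$B{\left(U,o \right)} = - 8 o^{2} \left(1 + o\right)$
$- 110 \left(-69 + B{\left(-6,W{\left(f \right)} \right)}\right) = - 110 \left(-69 + 8 \left(- 3 \left(3 - 3\right)\right)^{2} \left(-1 - - 3 \left(3 - 3\right)\right)\right) = - 110 \left(-69 + 8 \left(\left(-3\right) 0\right)^{2} \left(-1 - \left(-3\right) 0\right)\right) = - 110 \left(-69 + 8 \cdot 0^{2} \left(-1 - 0\right)\right) = - 110 \left(-69 + 8 \cdot 0 \left(-1 + 0\right)\right) = - 110 \left(-69 + 8 \cdot 0 \left(-1\right)\right) = - 110 \left(-69 + 0\right) = \left(-110\right) \left(-69\right) = 7590$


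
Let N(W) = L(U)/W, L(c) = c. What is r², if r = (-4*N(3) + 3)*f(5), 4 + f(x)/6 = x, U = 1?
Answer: 100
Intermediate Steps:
f(x) = -24 + 6*x
N(W) = 1/W
r = 10 (r = (-4/3 + 3)*(-24 + 6*5) = (-4*⅓ + 3)*(-24 + 30) = (-4/3 + 3)*6 = (5/3)*6 = 10)
r² = 10² = 100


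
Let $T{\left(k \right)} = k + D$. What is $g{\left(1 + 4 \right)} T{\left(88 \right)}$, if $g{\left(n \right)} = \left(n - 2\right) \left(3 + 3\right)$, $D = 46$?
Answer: $2412$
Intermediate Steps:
$g{\left(n \right)} = -12 + 6 n$ ($g{\left(n \right)} = \left(-2 + n\right) 6 = -12 + 6 n$)
$T{\left(k \right)} = 46 + k$ ($T{\left(k \right)} = k + 46 = 46 + k$)
$g{\left(1 + 4 \right)} T{\left(88 \right)} = \left(-12 + 6 \left(1 + 4\right)\right) \left(46 + 88\right) = \left(-12 + 6 \cdot 5\right) 134 = \left(-12 + 30\right) 134 = 18 \cdot 134 = 2412$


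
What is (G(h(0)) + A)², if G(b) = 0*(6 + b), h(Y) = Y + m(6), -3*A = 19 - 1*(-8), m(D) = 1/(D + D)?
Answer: 81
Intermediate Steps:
m(D) = 1/(2*D)
A = -9 (A = -(19 - 1*(-8))/3 = -(19 + 8)/3 = -⅓*27 = -9)
h(Y) = 1/12 + Y (h(Y) = Y + (½)/6 = Y + (½)*(⅙) = Y + 1/12 = 1/12 + Y)
G(b) = 0
(G(h(0)) + A)² = (0 - 9)² = (-9)² = 81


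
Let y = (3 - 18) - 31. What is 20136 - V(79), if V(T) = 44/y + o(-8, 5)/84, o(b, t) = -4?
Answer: 9726173/483 ≈ 20137.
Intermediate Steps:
y = -46 (y = -15 - 31 = -46)
V(T) = -485/483 (V(T) = 44/(-46) - 4/84 = 44*(-1/46) - 4*1/84 = -22/23 - 1/21 = -485/483)
20136 - V(79) = 20136 - 1*(-485/483) = 20136 + 485/483 = 9726173/483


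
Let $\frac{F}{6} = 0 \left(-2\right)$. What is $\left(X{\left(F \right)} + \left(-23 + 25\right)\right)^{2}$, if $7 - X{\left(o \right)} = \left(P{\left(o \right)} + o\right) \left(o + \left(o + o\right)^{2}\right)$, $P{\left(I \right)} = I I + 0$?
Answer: $81$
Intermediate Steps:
$P{\left(I \right)} = I^{2}$ ($P{\left(I \right)} = I^{2} + 0 = I^{2}$)
$F = 0$ ($F = 6 \cdot 0 \left(-2\right) = 6 \cdot 0 = 0$)
$X{\left(o \right)} = 7 - \left(o + o^{2}\right) \left(o + 4 o^{2}\right)$ ($X{\left(o \right)} = 7 - \left(o^{2} + o\right) \left(o + \left(o + o\right)^{2}\right) = 7 - \left(o + o^{2}\right) \left(o + \left(2 o\right)^{2}\right) = 7 - \left(o + o^{2}\right) \left(o + 4 o^{2}\right)$)
$\left(X{\left(F \right)} + \left(-23 + 25\right)\right)^{2} = \left(\left(7 - 0^{2} - 5 \cdot 0^{3} - 4 \cdot 0^{4}\right) + \left(-23 + 25\right)\right)^{2} = \left(\left(7 - 0 - 0 - 0\right) + 2\right)^{2} = \left(\left(7 + 0 + 0 + 0\right) + 2\right)^{2} = \left(7 + 2\right)^{2} = 9^{2} = 81$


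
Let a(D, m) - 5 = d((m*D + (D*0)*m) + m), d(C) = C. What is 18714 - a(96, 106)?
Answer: 8427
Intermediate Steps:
a(D, m) = 5 + m + D*m (a(D, m) = 5 + ((m*D + (D*0)*m) + m) = 5 + ((D*m + 0*m) + m) = 5 + ((D*m + 0) + m) = 5 + (D*m + m) = 5 + (m + D*m) = 5 + m + D*m)
18714 - a(96, 106) = 18714 - (5 + 106*(1 + 96)) = 18714 - (5 + 106*97) = 18714 - (5 + 10282) = 18714 - 1*10287 = 18714 - 10287 = 8427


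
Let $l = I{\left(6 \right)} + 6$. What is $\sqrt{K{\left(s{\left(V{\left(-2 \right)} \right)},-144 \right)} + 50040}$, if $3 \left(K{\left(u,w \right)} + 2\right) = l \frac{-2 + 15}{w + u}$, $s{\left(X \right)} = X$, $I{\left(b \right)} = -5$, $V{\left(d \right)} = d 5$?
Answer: $\frac{\sqrt{10680304866}}{462} \approx 223.69$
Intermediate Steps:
$V{\left(d \right)} = 5 d$
$l = 1$ ($l = -5 + 6 = 1$)
$K{\left(u,w \right)} = -2 + \frac{13}{3 \left(u + w\right)}$ ($K{\left(u,w \right)} = -2 + \frac{1 \frac{-2 + 15}{w + u}}{3} = -2 + \frac{1 \frac{13}{u + w}}{3} = -2 + \frac{13 \frac{1}{u + w}}{3} = -2 + \frac{13}{3 \left(u + w\right)}$)
$\sqrt{K{\left(s{\left(V{\left(-2 \right)} \right)},-144 \right)} + 50040} = \sqrt{\frac{\frac{13}{3} - 2 \cdot 5 \left(-2\right) - -288}{5 \left(-2\right) - 144} + 50040} = \sqrt{\frac{\frac{13}{3} - -20 + 288}{-10 - 144} + 50040} = \sqrt{\frac{\frac{13}{3} + 20 + 288}{-154} + 50040} = \sqrt{\left(- \frac{1}{154}\right) \frac{937}{3} + 50040} = \sqrt{- \frac{937}{462} + 50040} = \sqrt{\frac{23117543}{462}} = \frac{\sqrt{10680304866}}{462}$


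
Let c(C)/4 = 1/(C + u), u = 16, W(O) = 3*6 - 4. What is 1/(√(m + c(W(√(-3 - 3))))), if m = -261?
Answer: -I*√58695/3913 ≈ -0.061914*I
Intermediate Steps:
W(O) = 14 (W(O) = 18 - 4 = 14)
c(C) = 4/(16 + C) (c(C) = 4/(C + 16) = 4/(16 + C))
1/(√(m + c(W(√(-3 - 3))))) = 1/(√(-261 + 4/(16 + 14))) = 1/(√(-261 + 4/30)) = 1/(√(-261 + 4*(1/30))) = 1/(√(-261 + 2/15)) = 1/(√(-3913/15)) = 1/(I*√58695/15) = -I*√58695/3913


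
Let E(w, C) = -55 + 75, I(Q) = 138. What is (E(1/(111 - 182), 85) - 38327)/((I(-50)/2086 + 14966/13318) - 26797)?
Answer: 266055024459/186105931349 ≈ 1.4296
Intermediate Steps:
E(w, C) = 20
(E(1/(111 - 182), 85) - 38327)/((I(-50)/2086 + 14966/13318) - 26797) = (20 - 38327)/((138/2086 + 14966/13318) - 26797) = -38307/((138*(1/2086) + 14966*(1/13318)) - 26797) = -38307/((69/1043 + 7483/6659) - 26797) = -38307/(8264240/6945337 - 26797) = -38307/(-186105931349/6945337) = -38307*(-6945337/186105931349) = 266055024459/186105931349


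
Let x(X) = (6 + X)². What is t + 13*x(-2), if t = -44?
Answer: 164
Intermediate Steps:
t + 13*x(-2) = -44 + 13*(6 - 2)² = -44 + 13*4² = -44 + 13*16 = -44 + 208 = 164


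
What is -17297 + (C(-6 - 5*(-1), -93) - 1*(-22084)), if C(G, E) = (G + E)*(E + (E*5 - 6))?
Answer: 57803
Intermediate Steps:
C(G, E) = (-6 + 6*E)*(E + G) (C(G, E) = (E + G)*(E + (5*E - 6)) = (E + G)*(E + (-6 + 5*E)) = (E + G)*(-6 + 6*E) = (-6 + 6*E)*(E + G))
-17297 + (C(-6 - 5*(-1), -93) - 1*(-22084)) = -17297 + ((-6*(-93) - 6*(-6 - 5*(-1)) + 6*(-93)² + 6*(-93)*(-6 - 5*(-1))) - 1*(-22084)) = -17297 + ((558 - 6*(-6 + 5) + 6*8649 + 6*(-93)*(-6 + 5)) + 22084) = -17297 + ((558 - 6*(-1) + 51894 + 6*(-93)*(-1)) + 22084) = -17297 + ((558 + 6 + 51894 + 558) + 22084) = -17297 + (53016 + 22084) = -17297 + 75100 = 57803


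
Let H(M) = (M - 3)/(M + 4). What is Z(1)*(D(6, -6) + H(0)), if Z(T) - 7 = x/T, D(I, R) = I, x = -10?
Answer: -63/4 ≈ -15.750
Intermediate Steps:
H(M) = (-3 + M)/(4 + M)
Z(T) = 7 - 10/T
Z(1)*(D(6, -6) + H(0)) = (7 - 10/1)*(6 + (-3 + 0)/(4 + 0)) = (7 - 10*1)*(6 - 3/4) = (7 - 10)*(6 + (1/4)*(-3)) = -3*(6 - 3/4) = -3*21/4 = -63/4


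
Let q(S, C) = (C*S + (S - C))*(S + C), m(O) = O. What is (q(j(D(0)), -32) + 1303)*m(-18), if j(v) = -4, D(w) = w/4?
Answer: 77634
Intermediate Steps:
D(w) = w/4 (D(w) = w*(¼) = w/4)
q(S, C) = (C + S)*(S - C + C*S) (q(S, C) = (S - C + C*S)*(C + S) = (C + S)*(S - C + C*S))
(q(j(D(0)), -32) + 1303)*m(-18) = (((-4)² - 1*(-32)² - 32*(-4)² - 4*(-32)²) + 1303)*(-18) = ((16 - 1*1024 - 32*16 - 4*1024) + 1303)*(-18) = ((16 - 1024 - 512 - 4096) + 1303)*(-18) = (-5616 + 1303)*(-18) = -4313*(-18) = 77634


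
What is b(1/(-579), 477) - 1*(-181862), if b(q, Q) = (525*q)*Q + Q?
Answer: 35107952/193 ≈ 1.8191e+5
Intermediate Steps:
b(q, Q) = Q + 525*Q*q (b(q, Q) = 525*Q*q + Q = Q + 525*Q*q)
b(1/(-579), 477) - 1*(-181862) = 477*(1 + 525/(-579)) - 1*(-181862) = 477*(1 + 525*(-1/579)) + 181862 = 477*(1 - 175/193) + 181862 = 477*(18/193) + 181862 = 8586/193 + 181862 = 35107952/193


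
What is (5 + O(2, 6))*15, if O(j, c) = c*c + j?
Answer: 645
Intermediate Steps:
O(j, c) = j + c² (O(j, c) = c² + j = j + c²)
(5 + O(2, 6))*15 = (5 + (2 + 6²))*15 = (5 + (2 + 36))*15 = (5 + 38)*15 = 43*15 = 645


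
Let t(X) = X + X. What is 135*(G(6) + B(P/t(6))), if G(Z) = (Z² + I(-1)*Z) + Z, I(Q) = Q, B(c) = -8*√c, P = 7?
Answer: 4860 - 180*√21 ≈ 4035.1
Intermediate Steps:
t(X) = 2*X
G(Z) = Z² (G(Z) = (Z² - Z) + Z = Z²)
135*(G(6) + B(P/t(6))) = 135*(6² - 8*√7*(√3/6)) = 135*(36 - 8*√21/6) = 135*(36 - 4*√21/3) = 4860 - 180*√21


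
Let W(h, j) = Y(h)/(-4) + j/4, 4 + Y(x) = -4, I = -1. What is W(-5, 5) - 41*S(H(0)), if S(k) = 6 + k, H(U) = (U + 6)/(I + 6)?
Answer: -5839/20 ≈ -291.95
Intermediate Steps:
Y(x) = -8 (Y(x) = -4 - 4 = -8)
W(h, j) = 2 + j/4 (W(h, j) = -8/(-4) + j/4 = -8*(-¼) + j*(¼) = 2 + j/4)
H(U) = 6/5 + U/5 (H(U) = (U + 6)/(-1 + 6) = (6 + U)/5 = (6 + U)*(⅕) = 6/5 + U/5)
W(-5, 5) - 41*S(H(0)) = (2 + (¼)*5) - 41*(6 + (6/5 + (⅕)*0)) = (2 + 5/4) - 41*(6 + (6/5 + 0)) = 13/4 - 41*(6 + 6/5) = 13/4 - 41*36/5 = 13/4 - 1476/5 = -5839/20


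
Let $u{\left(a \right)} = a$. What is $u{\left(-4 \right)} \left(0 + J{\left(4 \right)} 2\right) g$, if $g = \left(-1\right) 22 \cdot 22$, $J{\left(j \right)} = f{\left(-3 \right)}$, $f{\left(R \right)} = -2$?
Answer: $-7744$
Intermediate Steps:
$J{\left(j \right)} = -2$
$g = -484$ ($g = \left(-22\right) 22 = -484$)
$u{\left(-4 \right)} \left(0 + J{\left(4 \right)} 2\right) g = - 4 \left(0 - 4\right) \left(-484\right) = \left(-4\right) \left(-4\right) \left(-484\right) = 16 \left(-484\right) = -7744$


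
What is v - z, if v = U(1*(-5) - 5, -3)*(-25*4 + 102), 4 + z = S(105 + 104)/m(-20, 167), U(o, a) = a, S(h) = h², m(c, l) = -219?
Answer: 43243/219 ≈ 197.46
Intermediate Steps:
z = -44557/219 (z = -4 + (105 + 104)²/(-219) = -4 + 209²*(-1/219) = -4 + 43681*(-1/219) = -4 - 43681/219 = -44557/219 ≈ -203.46)
v = -6 (v = -3*(-25*4 + 102) = -3*(-100 + 102) = -3*2 = -6)
v - z = -6 - 1*(-44557/219) = -6 + 44557/219 = 43243/219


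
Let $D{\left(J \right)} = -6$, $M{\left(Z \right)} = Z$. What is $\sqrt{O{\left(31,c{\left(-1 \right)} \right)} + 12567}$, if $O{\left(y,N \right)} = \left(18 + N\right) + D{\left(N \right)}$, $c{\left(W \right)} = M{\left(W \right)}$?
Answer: $\sqrt{12578} \approx 112.15$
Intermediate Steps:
$c{\left(W \right)} = W$
$O{\left(y,N \right)} = 12 + N$ ($O{\left(y,N \right)} = \left(18 + N\right) - 6 = 12 + N$)
$\sqrt{O{\left(31,c{\left(-1 \right)} \right)} + 12567} = \sqrt{\left(12 - 1\right) + 12567} = \sqrt{11 + 12567} = \sqrt{12578}$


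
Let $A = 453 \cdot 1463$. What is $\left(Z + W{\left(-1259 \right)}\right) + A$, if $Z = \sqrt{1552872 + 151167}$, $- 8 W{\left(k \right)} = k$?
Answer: $\frac{5303171}{8} + \sqrt{1704039} \approx 6.642 \cdot 10^{5}$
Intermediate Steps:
$A = 662739$
$W{\left(k \right)} = - \frac{k}{8}$
$Z = \sqrt{1704039} \approx 1305.4$
$\left(Z + W{\left(-1259 \right)}\right) + A = \left(\sqrt{1704039} - - \frac{1259}{8}\right) + 662739 = \left(\sqrt{1704039} + \frac{1259}{8}\right) + 662739 = \left(\frac{1259}{8} + \sqrt{1704039}\right) + 662739 = \frac{5303171}{8} + \sqrt{1704039}$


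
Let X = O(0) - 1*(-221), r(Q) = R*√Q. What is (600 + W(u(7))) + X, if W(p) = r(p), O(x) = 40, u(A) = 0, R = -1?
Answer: 861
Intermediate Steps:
r(Q) = -√Q
W(p) = -√p
X = 261 (X = 40 - 1*(-221) = 40 + 221 = 261)
(600 + W(u(7))) + X = (600 - √0) + 261 = (600 - 1*0) + 261 = (600 + 0) + 261 = 600 + 261 = 861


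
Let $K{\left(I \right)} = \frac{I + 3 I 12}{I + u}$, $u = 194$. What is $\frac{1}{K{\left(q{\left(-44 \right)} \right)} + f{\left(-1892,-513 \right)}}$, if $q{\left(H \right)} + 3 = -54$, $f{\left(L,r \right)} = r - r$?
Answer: $- \frac{137}{2109} \approx -0.06496$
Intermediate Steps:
$f{\left(L,r \right)} = 0$
$q{\left(H \right)} = -57$ ($q{\left(H \right)} = -3 - 54 = -57$)
$K{\left(I \right)} = \frac{37 I}{194 + I}$ ($K{\left(I \right)} = \frac{I + 3 I 12}{I + 194} = \frac{I + 36 I}{194 + I} = \frac{37 I}{194 + I}$)
$\frac{1}{K{\left(q{\left(-44 \right)} \right)} + f{\left(-1892,-513 \right)}} = \frac{1}{37 \left(-57\right) \frac{1}{194 - 57} + 0} = \frac{1}{37 \left(-57\right) \frac{1}{137} + 0} = \frac{1}{- \frac{2109}{137} + 0} = \frac{1}{- \frac{2109}{137}} = - \frac{137}{2109}$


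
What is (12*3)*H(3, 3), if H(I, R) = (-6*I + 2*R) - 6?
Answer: -648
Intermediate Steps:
H(I, R) = -6 - 6*I + 2*R
(12*3)*H(3, 3) = (12*3)*(-6 - 6*3 + 2*3) = 36*(-6 - 18 + 6) = 36*(-18) = -648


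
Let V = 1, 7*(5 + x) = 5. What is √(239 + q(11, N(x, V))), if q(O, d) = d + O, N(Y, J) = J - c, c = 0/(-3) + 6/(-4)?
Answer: √1010/2 ≈ 15.890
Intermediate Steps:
x = -30/7 (x = -5 + (⅐)*5 = -5 + 5/7 = -30/7 ≈ -4.2857)
c = -3/2 (c = 0*(-⅓) + 6*(-¼) = 0 - 3/2 = -3/2 ≈ -1.5000)
N(Y, J) = 3/2 + J (N(Y, J) = J - 1*(-3/2) = J + 3/2 = 3/2 + J)
q(O, d) = O + d
√(239 + q(11, N(x, V))) = √(239 + (11 + (3/2 + 1))) = √(239 + (11 + 5/2)) = √(239 + 27/2) = √(505/2) = √1010/2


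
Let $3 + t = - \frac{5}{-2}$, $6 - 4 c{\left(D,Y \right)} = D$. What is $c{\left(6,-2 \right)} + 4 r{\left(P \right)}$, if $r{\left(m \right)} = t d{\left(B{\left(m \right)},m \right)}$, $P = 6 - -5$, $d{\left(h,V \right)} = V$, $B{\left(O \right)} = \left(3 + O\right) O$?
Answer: $-22$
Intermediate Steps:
$c{\left(D,Y \right)} = \frac{3}{2} - \frac{D}{4}$
$B{\left(O \right)} = O \left(3 + O\right)$
$t = - \frac{1}{2}$ ($t = -3 - \frac{5}{-2} = -3 - - \frac{5}{2} = -3 + \frac{5}{2} = - \frac{1}{2} \approx -0.5$)
$P = 11$ ($P = 6 + 5 = 11$)
$r{\left(m \right)} = - \frac{m}{2}$
$c{\left(6,-2 \right)} + 4 r{\left(P \right)} = \left(\frac{3}{2} - \frac{3}{2}\right) + 4 \left(\left(- \frac{1}{2}\right) 11\right) = \left(\frac{3}{2} - \frac{3}{2}\right) + 4 \left(- \frac{11}{2}\right) = 0 - 22 = -22$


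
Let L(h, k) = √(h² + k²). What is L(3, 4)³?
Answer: 125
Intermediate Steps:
L(3, 4)³ = (√(3² + 4²))³ = (√(9 + 16))³ = (√25)³ = 5³ = 125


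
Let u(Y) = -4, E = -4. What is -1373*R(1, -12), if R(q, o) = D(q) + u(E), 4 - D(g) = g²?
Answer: 1373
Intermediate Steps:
D(g) = 4 - g²
R(q, o) = -q² (R(q, o) = (4 - q²) - 4 = -q²)
-1373*R(1, -12) = -(-1373)*1² = -(-1373) = -1373*(-1) = 1373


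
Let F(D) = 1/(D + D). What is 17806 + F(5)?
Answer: 178061/10 ≈ 17806.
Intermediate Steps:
F(D) = 1/(2*D)
17806 + F(5) = 17806 + (½)/5 = 17806 + (½)*(⅕) = 17806 + ⅒ = 178061/10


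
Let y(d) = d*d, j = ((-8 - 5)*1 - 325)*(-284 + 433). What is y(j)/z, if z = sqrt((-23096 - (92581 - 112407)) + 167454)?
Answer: 634082761*sqrt(41046)/20523 ≈ 6.2595e+6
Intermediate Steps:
z = 2*sqrt(41046) (z = sqrt((-23096 - 1*(-19826)) + 167454) = sqrt((-23096 + 19826) + 167454) = sqrt(-3270 + 167454) = sqrt(164184) = 2*sqrt(41046) ≈ 405.20)
j = -50362 (j = (-13*1 - 325)*149 = (-13 - 325)*149 = -338*149 = -50362)
y(d) = d**2
y(j)/z = (-50362)**2/((2*sqrt(41046))) = 2536331044*(sqrt(41046)/82092) = 634082761*sqrt(41046)/20523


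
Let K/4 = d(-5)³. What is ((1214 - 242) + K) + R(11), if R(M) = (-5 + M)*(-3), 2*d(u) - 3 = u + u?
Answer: 1565/2 ≈ 782.50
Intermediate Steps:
d(u) = 3/2 + u (d(u) = 3/2 + (u + u)/2 = 3/2 + (2*u)/2 = 3/2 + u)
R(M) = 15 - 3*M
K = -343/2 (K = 4*(3/2 - 5)³ = 4*(-7/2)³ = 4*(-343/8) = -343/2 ≈ -171.50)
((1214 - 242) + K) + R(11) = ((1214 - 242) - 343/2) + (15 - 3*11) = (972 - 343/2) + (15 - 33) = 1601/2 - 18 = 1565/2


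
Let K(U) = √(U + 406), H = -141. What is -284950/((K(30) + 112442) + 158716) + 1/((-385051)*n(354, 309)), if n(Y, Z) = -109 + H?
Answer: -929735376702201809/884734817592716500 + 142475*√109/18381665132 ≈ -1.0508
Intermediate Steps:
K(U) = √(406 + U)
n(Y, Z) = -250 (n(Y, Z) = -109 - 141 = -250)
-284950/((K(30) + 112442) + 158716) + 1/((-385051)*n(354, 309)) = -284950/((√(406 + 30) + 112442) + 158716) + 1/(-385051*(-250)) = -284950/((√436 + 112442) + 158716) - 1/385051*(-1/250) = -284950/((2*√109 + 112442) + 158716) + 1/96262750 = -284950/((112442 + 2*√109) + 158716) + 1/96262750 = -284950/(271158 + 2*√109) + 1/96262750 = 1/96262750 - 284950/(271158 + 2*√109)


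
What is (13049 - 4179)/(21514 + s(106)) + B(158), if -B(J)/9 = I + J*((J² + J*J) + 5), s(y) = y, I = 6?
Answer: -153512333473/2162 ≈ -7.1005e+7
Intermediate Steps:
B(J) = -54 - 9*J*(5 + 2*J²) (B(J) = -9*(6 + J*((J² + J*J) + 5)) = -9*(6 + J*((J² + J²) + 5)) = -9*(6 + J*(2*J² + 5)) = -9*(6 + J*(5 + 2*J²)) = -54 - 9*J*(5 + 2*J²))
(13049 - 4179)/(21514 + s(106)) + B(158) = (13049 - 4179)/(21514 + 106) + (-54 - 45*158 - 18*158³) = 8870/21620 + (-54 - 7110 - 18*3944312) = 8870*(1/21620) + (-54 - 7110 - 70997616) = 887/2162 - 71004780 = -153512333473/2162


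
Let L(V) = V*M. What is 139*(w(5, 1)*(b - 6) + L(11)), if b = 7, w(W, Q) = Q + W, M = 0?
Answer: 834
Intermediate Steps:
L(V) = 0 (L(V) = V*0 = 0)
139*(w(5, 1)*(b - 6) + L(11)) = 139*((1 + 5)*(7 - 6) + 0) = 139*(6*1 + 0) = 139*(6 + 0) = 139*6 = 834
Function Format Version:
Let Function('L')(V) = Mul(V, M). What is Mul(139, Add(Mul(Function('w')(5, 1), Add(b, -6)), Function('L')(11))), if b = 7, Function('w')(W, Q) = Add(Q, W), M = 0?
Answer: 834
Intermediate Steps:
Function('L')(V) = 0 (Function('L')(V) = Mul(V, 0) = 0)
Mul(139, Add(Mul(Function('w')(5, 1), Add(b, -6)), Function('L')(11))) = Mul(139, Add(Mul(Add(1, 5), Add(7, -6)), 0)) = Mul(139, Add(Mul(6, 1), 0)) = Mul(139, Add(6, 0)) = Mul(139, 6) = 834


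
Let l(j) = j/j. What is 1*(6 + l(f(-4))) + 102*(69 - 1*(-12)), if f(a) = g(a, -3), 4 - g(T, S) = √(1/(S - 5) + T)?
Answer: 8269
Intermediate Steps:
g(T, S) = 4 - √(T + 1/(-5 + S)) (g(T, S) = 4 - √(1/(S - 5) + T) = 4 - √(1/(-5 + S) + T) = 4 - √(T + 1/(-5 + S)))
f(a) = 4 - √(-⅛ + a) (f(a) = 4 - √((1 + a*(-5 - 3))/(-5 - 3)) = 4 - √((1 + a*(-8))/(-8)) = 4 - √(-(1 - 8*a)/8) = 4 - √(-⅛ + a))
l(j) = 1
1*(6 + l(f(-4))) + 102*(69 - 1*(-12)) = 1*(6 + 1) + 102*(69 - 1*(-12)) = 1*7 + 102*(69 + 12) = 7 + 102*81 = 7 + 8262 = 8269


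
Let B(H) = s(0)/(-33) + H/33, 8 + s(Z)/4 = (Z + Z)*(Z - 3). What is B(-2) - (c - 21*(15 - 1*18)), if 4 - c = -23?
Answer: -980/11 ≈ -89.091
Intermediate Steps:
s(Z) = -32 + 8*Z*(-3 + Z) (s(Z) = -32 + 4*((Z + Z)*(Z - 3)) = -32 + 4*((2*Z)*(-3 + Z)) = -32 + 4*(2*Z*(-3 + Z)) = -32 + 8*Z*(-3 + Z))
B(H) = 32/33 + H/33 (B(H) = (-32 - 24*0 + 8*0²)/(-33) + H/33 = (-32 + 0 + 8*0)*(-1/33) + H*(1/33) = (-32 + 0 + 0)*(-1/33) + H/33 = -32*(-1/33) + H/33 = 32/33 + H/33)
c = 27 (c = 4 - 1*(-23) = 4 + 23 = 27)
B(-2) - (c - 21*(15 - 1*18)) = (32/33 + (1/33)*(-2)) - (27 - 21*(15 - 1*18)) = (32/33 - 2/33) - (27 - 21*(15 - 18)) = 10/11 - (27 - 21*(-3)) = 10/11 - (27 + 63) = 10/11 - 1*90 = 10/11 - 90 = -980/11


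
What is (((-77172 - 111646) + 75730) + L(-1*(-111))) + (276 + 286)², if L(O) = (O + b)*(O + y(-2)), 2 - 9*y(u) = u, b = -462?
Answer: 163639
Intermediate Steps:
y(u) = 2/9 - u/9
L(O) = (-462 + O)*(4/9 + O) (L(O) = (O - 462)*(O + (2/9 - ⅑*(-2))) = (-462 + O)*(O + (2/9 + 2/9)) = (-462 + O)*(O + 4/9) = (-462 + O)*(4/9 + O))
(((-77172 - 111646) + 75730) + L(-1*(-111))) + (276 + 286)² = (((-77172 - 111646) + 75730) + (-616/3 + (-1*(-111))² - (-4154)*(-111)/9)) + (276 + 286)² = ((-188818 + 75730) + (-616/3 + 111² - 4154/9*111)) + 562² = (-113088 + (-616/3 + 12321 - 153698/3)) + 315844 = (-113088 - 39117) + 315844 = -152205 + 315844 = 163639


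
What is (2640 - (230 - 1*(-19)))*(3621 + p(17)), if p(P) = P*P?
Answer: 9348810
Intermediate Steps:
p(P) = P²
(2640 - (230 - 1*(-19)))*(3621 + p(17)) = (2640 - (230 - 1*(-19)))*(3621 + 17²) = (2640 - (230 + 19))*(3621 + 289) = (2640 - 1*249)*3910 = (2640 - 249)*3910 = 2391*3910 = 9348810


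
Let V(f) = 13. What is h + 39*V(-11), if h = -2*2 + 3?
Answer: 506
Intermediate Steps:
h = -1 (h = -4 + 3 = -1)
h + 39*V(-11) = -1 + 39*13 = -1 + 507 = 506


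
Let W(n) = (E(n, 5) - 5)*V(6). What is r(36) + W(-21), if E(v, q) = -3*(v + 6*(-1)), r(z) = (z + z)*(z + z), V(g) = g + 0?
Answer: 5640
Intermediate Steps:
V(g) = g
r(z) = 4*z² (r(z) = (2*z)*(2*z) = 4*z²)
E(v, q) = 18 - 3*v (E(v, q) = -3*(v - 6) = -3*(-6 + v) = 18 - 3*v)
W(n) = 78 - 18*n (W(n) = ((18 - 3*n) - 5)*6 = (13 - 3*n)*6 = 78 - 18*n)
r(36) + W(-21) = 4*36² + (78 - 18*(-21)) = 4*1296 + (78 + 378) = 5184 + 456 = 5640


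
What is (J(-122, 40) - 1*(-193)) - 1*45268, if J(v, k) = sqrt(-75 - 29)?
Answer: -45075 + 2*I*sqrt(26) ≈ -45075.0 + 10.198*I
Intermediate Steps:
J(v, k) = 2*I*sqrt(26) (J(v, k) = sqrt(-104) = 2*I*sqrt(26))
(J(-122, 40) - 1*(-193)) - 1*45268 = (2*I*sqrt(26) - 1*(-193)) - 1*45268 = (2*I*sqrt(26) + 193) - 45268 = (193 + 2*I*sqrt(26)) - 45268 = -45075 + 2*I*sqrt(26)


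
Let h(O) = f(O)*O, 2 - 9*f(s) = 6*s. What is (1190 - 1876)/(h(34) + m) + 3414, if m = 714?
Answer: 757581/221 ≈ 3428.0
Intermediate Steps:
f(s) = 2/9 - 2*s/3
h(O) = O*(2/9 - 2*O/3) (h(O) = (2/9 - 2*O/3)*O = O*(2/9 - 2*O/3))
(1190 - 1876)/(h(34) + m) + 3414 = (1190 - 1876)/((2/9)*34*(1 - 3*34) + 714) + 3414 = -686/((2/9)*34*(1 - 102) + 714) + 3414 = -686/((2/9)*34*(-101) + 714) + 3414 = -686/(-6868/9 + 714) + 3414 = -686/(-442/9) + 3414 = -686*(-9/442) + 3414 = 3087/221 + 3414 = 757581/221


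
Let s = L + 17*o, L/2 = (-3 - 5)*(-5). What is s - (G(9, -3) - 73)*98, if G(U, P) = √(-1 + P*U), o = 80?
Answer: 8594 - 196*I*√7 ≈ 8594.0 - 518.57*I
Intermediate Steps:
L = 80 (L = 2*((-3 - 5)*(-5)) = 2*(-8*(-5)) = 2*40 = 80)
s = 1440 (s = 80 + 17*80 = 80 + 1360 = 1440)
s - (G(9, -3) - 73)*98 = 1440 - (√(-1 - 3*9) - 73)*98 = 1440 - (√(-1 - 27) - 73)*98 = 1440 - (√(-28) - 73)*98 = 1440 - (2*I*√7 - 73)*98 = 1440 - (-73 + 2*I*√7)*98 = 1440 - (-7154 + 196*I*√7) = 1440 + (7154 - 196*I*√7) = 8594 - 196*I*√7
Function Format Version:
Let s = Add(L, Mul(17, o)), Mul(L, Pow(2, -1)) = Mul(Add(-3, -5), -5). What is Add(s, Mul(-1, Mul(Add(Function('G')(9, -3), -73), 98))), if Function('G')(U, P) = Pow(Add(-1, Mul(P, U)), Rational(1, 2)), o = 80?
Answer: Add(8594, Mul(-196, I, Pow(7, Rational(1, 2)))) ≈ Add(8594.0, Mul(-518.57, I))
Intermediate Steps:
L = 80 (L = Mul(2, Mul(Add(-3, -5), -5)) = Mul(2, Mul(-8, -5)) = Mul(2, 40) = 80)
s = 1440 (s = Add(80, Mul(17, 80)) = Add(80, 1360) = 1440)
Add(s, Mul(-1, Mul(Add(Function('G')(9, -3), -73), 98))) = Add(1440, Mul(-1, Mul(Add(Pow(Add(-1, Mul(-3, 9)), Rational(1, 2)), -73), 98))) = Add(1440, Mul(-1, Mul(Add(Pow(Add(-1, -27), Rational(1, 2)), -73), 98))) = Add(1440, Mul(-1, Mul(Add(Pow(-28, Rational(1, 2)), -73), 98))) = Add(1440, Mul(-1, Mul(Add(Mul(2, I, Pow(7, Rational(1, 2))), -73), 98))) = Add(1440, Mul(-1, Mul(Add(-73, Mul(2, I, Pow(7, Rational(1, 2)))), 98))) = Add(1440, Mul(-1, Add(-7154, Mul(196, I, Pow(7, Rational(1, 2)))))) = Add(1440, Add(7154, Mul(-196, I, Pow(7, Rational(1, 2))))) = Add(8594, Mul(-196, I, Pow(7, Rational(1, 2))))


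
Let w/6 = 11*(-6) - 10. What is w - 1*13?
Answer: -469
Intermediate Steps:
w = -456 (w = 6*(11*(-6) - 10) = 6*(-66 - 10) = 6*(-76) = -456)
w - 1*13 = -456 - 1*13 = -456 - 13 = -469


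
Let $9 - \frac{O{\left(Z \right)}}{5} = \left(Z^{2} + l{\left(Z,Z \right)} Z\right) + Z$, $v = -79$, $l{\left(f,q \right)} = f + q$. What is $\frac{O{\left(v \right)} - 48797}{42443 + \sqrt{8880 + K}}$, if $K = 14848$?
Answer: $- \frac{2008572532}{600461507} + \frac{189296 \sqrt{1483}}{600461507} \approx -3.3329$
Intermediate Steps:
$O{\left(Z \right)} = 45 - 15 Z^{2} - 5 Z$ ($O{\left(Z \right)} = 45 - 5 \left(\left(Z^{2} + \left(Z + Z\right) Z\right) + Z\right) = 45 - 5 \left(\left(Z^{2} + 2 Z Z\right) + Z\right) = 45 - 5 \left(\left(Z^{2} + 2 Z^{2}\right) + Z\right) = 45 - 5 \left(3 Z^{2} + Z\right) = 45 - 5 \left(Z + 3 Z^{2}\right) = 45 - \left(5 Z + 15 Z^{2}\right) = 45 - 15 Z^{2} - 5 Z$)
$\frac{O{\left(v \right)} - 48797}{42443 + \sqrt{8880 + K}} = \frac{\left(45 - 15 \left(-79\right)^{2} - -395\right) - 48797}{42443 + \sqrt{8880 + 14848}} = \frac{\left(45 - 93615 + 395\right) - 48797}{42443 + \sqrt{23728}} = \frac{\left(45 - 93615 + 395\right) - 48797}{42443 + 4 \sqrt{1483}} = \frac{-93175 - 48797}{42443 + 4 \sqrt{1483}} = - \frac{141972}{42443 + 4 \sqrt{1483}}$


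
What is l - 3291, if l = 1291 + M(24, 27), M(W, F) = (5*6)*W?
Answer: -1280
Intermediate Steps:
M(W, F) = 30*W
l = 2011 (l = 1291 + 30*24 = 1291 + 720 = 2011)
l - 3291 = 2011 - 3291 = -1280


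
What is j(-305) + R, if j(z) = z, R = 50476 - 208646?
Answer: -158475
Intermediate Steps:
R = -158170
j(-305) + R = -305 - 158170 = -158475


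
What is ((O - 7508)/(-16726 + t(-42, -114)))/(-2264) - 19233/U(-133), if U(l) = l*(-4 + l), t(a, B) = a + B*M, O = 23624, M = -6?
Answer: -175015049343/165875675224 ≈ -1.0551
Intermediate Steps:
t(a, B) = a - 6*B (t(a, B) = a + B*(-6) = a - 6*B)
((O - 7508)/(-16726 + t(-42, -114)))/(-2264) - 19233/U(-133) = ((23624 - 7508)/(-16726 + (-42 - 6*(-114))))/(-2264) - 19233*(-1/(133*(-4 - 133))) = (16116/(-16726 + (-42 + 684)))*(-1/2264) - 19233/((-133*(-137))) = (16116/(-16726 + 642))*(-1/2264) - 19233/18221 = (16116/(-16084))*(-1/2264) - 19233*1/18221 = (16116*(-1/16084))*(-1/2264) - 19233/18221 = -4029/4021*(-1/2264) - 19233/18221 = 4029/9103544 - 19233/18221 = -175015049343/165875675224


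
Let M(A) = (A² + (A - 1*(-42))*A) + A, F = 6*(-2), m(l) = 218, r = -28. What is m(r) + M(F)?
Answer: -10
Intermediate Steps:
F = -12
M(A) = A + A² + A*(42 + A) (M(A) = (A² + (A + 42)*A) + A = (A² + (42 + A)*A) + A = (A² + A*(42 + A)) + A = A + A² + A*(42 + A))
m(r) + M(F) = 218 - 12*(43 + 2*(-12)) = 218 - 12*(43 - 24) = 218 - 12*19 = 218 - 228 = -10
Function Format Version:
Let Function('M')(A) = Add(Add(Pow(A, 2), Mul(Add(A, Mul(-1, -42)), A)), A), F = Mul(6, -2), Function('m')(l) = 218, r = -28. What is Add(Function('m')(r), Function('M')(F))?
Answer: -10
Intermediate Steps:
F = -12
Function('M')(A) = Add(A, Pow(A, 2), Mul(A, Add(42, A))) (Function('M')(A) = Add(Add(Pow(A, 2), Mul(Add(A, 42), A)), A) = Add(Add(Pow(A, 2), Mul(Add(42, A), A)), A) = Add(Add(Pow(A, 2), Mul(A, Add(42, A))), A) = Add(A, Pow(A, 2), Mul(A, Add(42, A))))
Add(Function('m')(r), Function('M')(F)) = Add(218, Mul(-12, Add(43, Mul(2, -12)))) = Add(218, Mul(-12, Add(43, -24))) = Add(218, Mul(-12, 19)) = Add(218, -228) = -10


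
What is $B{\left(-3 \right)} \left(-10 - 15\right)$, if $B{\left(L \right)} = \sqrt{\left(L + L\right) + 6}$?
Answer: $0$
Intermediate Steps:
$B{\left(L \right)} = \sqrt{6 + 2 L}$ ($B{\left(L \right)} = \sqrt{2 L + 6} = \sqrt{6 + 2 L}$)
$B{\left(-3 \right)} \left(-10 - 15\right) = \sqrt{6 + 2 \left(-3\right)} \left(-10 - 15\right) = \sqrt{6 - 6} \left(-25\right) = \sqrt{0} \left(-25\right) = 0 \left(-25\right) = 0$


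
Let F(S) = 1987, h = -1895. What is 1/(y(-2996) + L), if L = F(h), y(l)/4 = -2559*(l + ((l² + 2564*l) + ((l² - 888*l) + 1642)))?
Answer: -1/132345152165 ≈ -7.5560e-12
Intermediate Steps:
y(l) = -16807512 - 17165772*l - 20472*l² (y(l) = 4*(-2559*(l + ((l² + 2564*l) + ((l² - 888*l) + 1642)))) = 4*(-2559*(l + ((l² + 2564*l) + (1642 + l² - 888*l)))) = 4*(-2559*(l + (1642 + 2*l² + 1676*l))) = 4*(-2559*(1642 + 2*l² + 1677*l)) = 4*(-4201878 - 4291443*l - 5118*l²) = -16807512 - 17165772*l - 20472*l²)
L = 1987
1/(y(-2996) + L) = 1/((-16807512 - 17165772*(-2996) - 20472*(-2996)²) + 1987) = 1/((-16807512 + 51428652912 - 20472*8976016) + 1987) = 1/((-16807512 + 51428652912 - 183756999552) + 1987) = 1/(-132345154152 + 1987) = 1/(-132345152165) = -1/132345152165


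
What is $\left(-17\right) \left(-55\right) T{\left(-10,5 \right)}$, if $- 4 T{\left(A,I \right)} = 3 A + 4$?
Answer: $\frac{12155}{2} \approx 6077.5$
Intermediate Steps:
$T{\left(A,I \right)} = -1 - \frac{3 A}{4}$ ($T{\left(A,I \right)} = - \frac{3 A + 4}{4} = - \frac{4 + 3 A}{4} = -1 - \frac{3 A}{4}$)
$\left(-17\right) \left(-55\right) T{\left(-10,5 \right)} = \left(-17\right) \left(-55\right) \left(-1 - - \frac{15}{2}\right) = 935 \left(-1 + \frac{15}{2}\right) = 935 \cdot \frac{13}{2} = \frac{12155}{2}$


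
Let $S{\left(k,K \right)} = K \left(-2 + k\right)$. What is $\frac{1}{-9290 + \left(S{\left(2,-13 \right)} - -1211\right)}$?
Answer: $- \frac{1}{8079} \approx -0.00012378$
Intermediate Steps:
$\frac{1}{-9290 + \left(S{\left(2,-13 \right)} - -1211\right)} = \frac{1}{-9290 - \left(-1211 + 13 \left(-2 + 2\right)\right)} = \frac{1}{-9290 + \left(\left(-13\right) 0 + 1211\right)} = \frac{1}{-9290 + \left(0 + 1211\right)} = \frac{1}{-9290 + 1211} = \frac{1}{-8079} = - \frac{1}{8079}$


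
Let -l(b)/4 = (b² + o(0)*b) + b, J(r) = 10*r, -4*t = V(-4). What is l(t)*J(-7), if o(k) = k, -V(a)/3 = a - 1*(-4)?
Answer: 0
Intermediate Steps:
V(a) = -12 - 3*a (V(a) = -3*(a - 1*(-4)) = -3*(a + 4) = -3*(4 + a) = -12 - 3*a)
t = 0 (t = -(-12 - 3*(-4))/4 = -(-12 + 12)/4 = -¼*0 = 0)
l(b) = -4*b - 4*b² (l(b) = -4*((b² + 0*b) + b) = -4*((b² + 0) + b) = -4*(b² + b) = -4*(b + b²) = -4*b - 4*b²)
l(t)*J(-7) = (-4*0*(1 + 0))*(10*(-7)) = -4*0*1*(-70) = 0*(-70) = 0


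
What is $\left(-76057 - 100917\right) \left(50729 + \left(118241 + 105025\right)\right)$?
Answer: $-48489991130$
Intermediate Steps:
$\left(-76057 - 100917\right) \left(50729 + \left(118241 + 105025\right)\right) = - 176974 \left(50729 + 223266\right) = \left(-176974\right) 273995 = -48489991130$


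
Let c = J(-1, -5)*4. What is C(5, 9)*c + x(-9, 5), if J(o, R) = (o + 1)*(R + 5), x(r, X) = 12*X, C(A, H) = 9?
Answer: 60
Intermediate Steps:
J(o, R) = (1 + o)*(5 + R)
c = 0 (c = (5 - 5 + 5*(-1) - 5*(-1))*4 = (5 - 5 - 5 + 5)*4 = 0*4 = 0)
C(5, 9)*c + x(-9, 5) = 9*0 + 12*5 = 0 + 60 = 60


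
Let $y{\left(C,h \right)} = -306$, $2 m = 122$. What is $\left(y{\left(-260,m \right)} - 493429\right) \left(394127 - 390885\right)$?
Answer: $-1600688870$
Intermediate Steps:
$m = 61$ ($m = \frac{1}{2} \cdot 122 = 61$)
$\left(y{\left(-260,m \right)} - 493429\right) \left(394127 - 390885\right) = \left(-306 - 493429\right) \left(394127 - 390885\right) = \left(-493735\right) 3242 = -1600688870$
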